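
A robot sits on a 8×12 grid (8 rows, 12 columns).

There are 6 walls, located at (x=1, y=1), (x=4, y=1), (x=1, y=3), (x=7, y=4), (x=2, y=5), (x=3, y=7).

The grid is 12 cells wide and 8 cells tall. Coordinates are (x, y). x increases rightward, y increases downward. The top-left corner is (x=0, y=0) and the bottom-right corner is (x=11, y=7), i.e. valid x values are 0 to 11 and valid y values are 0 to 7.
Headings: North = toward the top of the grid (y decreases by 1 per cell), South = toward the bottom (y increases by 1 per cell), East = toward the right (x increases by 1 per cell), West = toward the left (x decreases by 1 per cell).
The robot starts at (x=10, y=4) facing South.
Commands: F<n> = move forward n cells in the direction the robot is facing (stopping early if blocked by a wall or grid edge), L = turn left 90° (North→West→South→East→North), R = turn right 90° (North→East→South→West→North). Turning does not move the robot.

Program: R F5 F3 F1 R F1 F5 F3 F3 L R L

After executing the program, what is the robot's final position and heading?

Start: (x=10, y=4), facing South
  R: turn right, now facing West
  F5: move forward 2/5 (blocked), now at (x=8, y=4)
  F3: move forward 0/3 (blocked), now at (x=8, y=4)
  F1: move forward 0/1 (blocked), now at (x=8, y=4)
  R: turn right, now facing North
  F1: move forward 1, now at (x=8, y=3)
  F5: move forward 3/5 (blocked), now at (x=8, y=0)
  F3: move forward 0/3 (blocked), now at (x=8, y=0)
  F3: move forward 0/3 (blocked), now at (x=8, y=0)
  L: turn left, now facing West
  R: turn right, now facing North
  L: turn left, now facing West
Final: (x=8, y=0), facing West

Answer: Final position: (x=8, y=0), facing West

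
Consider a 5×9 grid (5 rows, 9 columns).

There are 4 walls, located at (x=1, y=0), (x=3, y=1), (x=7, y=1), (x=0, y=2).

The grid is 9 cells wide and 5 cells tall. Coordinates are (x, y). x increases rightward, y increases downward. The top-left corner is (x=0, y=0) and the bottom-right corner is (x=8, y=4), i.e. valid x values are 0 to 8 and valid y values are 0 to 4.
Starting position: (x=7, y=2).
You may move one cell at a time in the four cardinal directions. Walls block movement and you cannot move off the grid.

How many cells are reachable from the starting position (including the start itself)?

Answer: Reachable cells: 41

Derivation:
BFS flood-fill from (x=7, y=2):
  Distance 0: (x=7, y=2)
  Distance 1: (x=6, y=2), (x=8, y=2), (x=7, y=3)
  Distance 2: (x=6, y=1), (x=8, y=1), (x=5, y=2), (x=6, y=3), (x=8, y=3), (x=7, y=4)
  Distance 3: (x=6, y=0), (x=8, y=0), (x=5, y=1), (x=4, y=2), (x=5, y=3), (x=6, y=4), (x=8, y=4)
  Distance 4: (x=5, y=0), (x=7, y=0), (x=4, y=1), (x=3, y=2), (x=4, y=3), (x=5, y=4)
  Distance 5: (x=4, y=0), (x=2, y=2), (x=3, y=3), (x=4, y=4)
  Distance 6: (x=3, y=0), (x=2, y=1), (x=1, y=2), (x=2, y=3), (x=3, y=4)
  Distance 7: (x=2, y=0), (x=1, y=1), (x=1, y=3), (x=2, y=4)
  Distance 8: (x=0, y=1), (x=0, y=3), (x=1, y=4)
  Distance 9: (x=0, y=0), (x=0, y=4)
Total reachable: 41 (grid has 41 open cells total)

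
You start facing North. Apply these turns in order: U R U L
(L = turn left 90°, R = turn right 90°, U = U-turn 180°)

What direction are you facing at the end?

Answer: Final heading: North

Derivation:
Start: North
  U (U-turn (180°)) -> South
  R (right (90° clockwise)) -> West
  U (U-turn (180°)) -> East
  L (left (90° counter-clockwise)) -> North
Final: North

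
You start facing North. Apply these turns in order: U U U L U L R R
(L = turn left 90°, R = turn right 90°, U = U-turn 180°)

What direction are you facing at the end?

Start: North
  U (U-turn (180°)) -> South
  U (U-turn (180°)) -> North
  U (U-turn (180°)) -> South
  L (left (90° counter-clockwise)) -> East
  U (U-turn (180°)) -> West
  L (left (90° counter-clockwise)) -> South
  R (right (90° clockwise)) -> West
  R (right (90° clockwise)) -> North
Final: North

Answer: Final heading: North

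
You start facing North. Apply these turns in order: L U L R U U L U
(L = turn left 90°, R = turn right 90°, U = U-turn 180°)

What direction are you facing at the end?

Answer: Final heading: South

Derivation:
Start: North
  L (left (90° counter-clockwise)) -> West
  U (U-turn (180°)) -> East
  L (left (90° counter-clockwise)) -> North
  R (right (90° clockwise)) -> East
  U (U-turn (180°)) -> West
  U (U-turn (180°)) -> East
  L (left (90° counter-clockwise)) -> North
  U (U-turn (180°)) -> South
Final: South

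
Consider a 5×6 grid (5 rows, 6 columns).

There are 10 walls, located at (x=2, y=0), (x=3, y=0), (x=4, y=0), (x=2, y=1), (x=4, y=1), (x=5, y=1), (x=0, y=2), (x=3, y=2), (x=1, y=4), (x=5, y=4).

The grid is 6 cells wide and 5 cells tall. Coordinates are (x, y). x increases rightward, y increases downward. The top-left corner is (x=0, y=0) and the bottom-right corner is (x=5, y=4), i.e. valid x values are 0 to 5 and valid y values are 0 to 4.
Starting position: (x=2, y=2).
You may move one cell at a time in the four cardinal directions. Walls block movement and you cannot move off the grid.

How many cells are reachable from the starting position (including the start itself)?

Answer: Reachable cells: 18

Derivation:
BFS flood-fill from (x=2, y=2):
  Distance 0: (x=2, y=2)
  Distance 1: (x=1, y=2), (x=2, y=3)
  Distance 2: (x=1, y=1), (x=1, y=3), (x=3, y=3), (x=2, y=4)
  Distance 3: (x=1, y=0), (x=0, y=1), (x=0, y=3), (x=4, y=3), (x=3, y=4)
  Distance 4: (x=0, y=0), (x=4, y=2), (x=5, y=3), (x=0, y=4), (x=4, y=4)
  Distance 5: (x=5, y=2)
Total reachable: 18 (grid has 20 open cells total)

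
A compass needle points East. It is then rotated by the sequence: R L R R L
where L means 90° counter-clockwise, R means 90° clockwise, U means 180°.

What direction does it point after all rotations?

Answer: Final heading: South

Derivation:
Start: East
  R (right (90° clockwise)) -> South
  L (left (90° counter-clockwise)) -> East
  R (right (90° clockwise)) -> South
  R (right (90° clockwise)) -> West
  L (left (90° counter-clockwise)) -> South
Final: South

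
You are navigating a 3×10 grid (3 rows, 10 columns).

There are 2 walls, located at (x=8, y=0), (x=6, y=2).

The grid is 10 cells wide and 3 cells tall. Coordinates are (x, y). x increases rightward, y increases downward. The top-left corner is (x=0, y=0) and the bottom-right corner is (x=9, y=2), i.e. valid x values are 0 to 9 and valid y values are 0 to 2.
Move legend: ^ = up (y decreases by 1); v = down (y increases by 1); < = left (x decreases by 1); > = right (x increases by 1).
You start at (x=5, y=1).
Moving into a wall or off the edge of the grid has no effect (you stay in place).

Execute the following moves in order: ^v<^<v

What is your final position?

Start: (x=5, y=1)
  ^ (up): (x=5, y=1) -> (x=5, y=0)
  v (down): (x=5, y=0) -> (x=5, y=1)
  < (left): (x=5, y=1) -> (x=4, y=1)
  ^ (up): (x=4, y=1) -> (x=4, y=0)
  < (left): (x=4, y=0) -> (x=3, y=0)
  v (down): (x=3, y=0) -> (x=3, y=1)
Final: (x=3, y=1)

Answer: Final position: (x=3, y=1)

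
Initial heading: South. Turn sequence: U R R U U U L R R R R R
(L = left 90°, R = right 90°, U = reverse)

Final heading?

Answer: Final heading: North

Derivation:
Start: South
  U (U-turn (180°)) -> North
  R (right (90° clockwise)) -> East
  R (right (90° clockwise)) -> South
  U (U-turn (180°)) -> North
  U (U-turn (180°)) -> South
  U (U-turn (180°)) -> North
  L (left (90° counter-clockwise)) -> West
  R (right (90° clockwise)) -> North
  R (right (90° clockwise)) -> East
  R (right (90° clockwise)) -> South
  R (right (90° clockwise)) -> West
  R (right (90° clockwise)) -> North
Final: North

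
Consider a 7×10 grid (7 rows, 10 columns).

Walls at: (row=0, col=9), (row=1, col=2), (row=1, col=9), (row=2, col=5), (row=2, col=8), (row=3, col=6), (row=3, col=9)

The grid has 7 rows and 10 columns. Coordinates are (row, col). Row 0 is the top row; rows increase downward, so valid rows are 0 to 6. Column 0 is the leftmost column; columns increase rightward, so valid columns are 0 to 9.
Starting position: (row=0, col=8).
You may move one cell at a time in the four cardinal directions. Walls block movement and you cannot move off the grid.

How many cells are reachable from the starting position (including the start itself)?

BFS flood-fill from (row=0, col=8):
  Distance 0: (row=0, col=8)
  Distance 1: (row=0, col=7), (row=1, col=8)
  Distance 2: (row=0, col=6), (row=1, col=7)
  Distance 3: (row=0, col=5), (row=1, col=6), (row=2, col=7)
  Distance 4: (row=0, col=4), (row=1, col=5), (row=2, col=6), (row=3, col=7)
  Distance 5: (row=0, col=3), (row=1, col=4), (row=3, col=8), (row=4, col=7)
  Distance 6: (row=0, col=2), (row=1, col=3), (row=2, col=4), (row=4, col=6), (row=4, col=8), (row=5, col=7)
  Distance 7: (row=0, col=1), (row=2, col=3), (row=3, col=4), (row=4, col=5), (row=4, col=9), (row=5, col=6), (row=5, col=8), (row=6, col=7)
  Distance 8: (row=0, col=0), (row=1, col=1), (row=2, col=2), (row=3, col=3), (row=3, col=5), (row=4, col=4), (row=5, col=5), (row=5, col=9), (row=6, col=6), (row=6, col=8)
  Distance 9: (row=1, col=0), (row=2, col=1), (row=3, col=2), (row=4, col=3), (row=5, col=4), (row=6, col=5), (row=6, col=9)
  Distance 10: (row=2, col=0), (row=3, col=1), (row=4, col=2), (row=5, col=3), (row=6, col=4)
  Distance 11: (row=3, col=0), (row=4, col=1), (row=5, col=2), (row=6, col=3)
  Distance 12: (row=4, col=0), (row=5, col=1), (row=6, col=2)
  Distance 13: (row=5, col=0), (row=6, col=1)
  Distance 14: (row=6, col=0)
Total reachable: 62 (grid has 63 open cells total)

Answer: Reachable cells: 62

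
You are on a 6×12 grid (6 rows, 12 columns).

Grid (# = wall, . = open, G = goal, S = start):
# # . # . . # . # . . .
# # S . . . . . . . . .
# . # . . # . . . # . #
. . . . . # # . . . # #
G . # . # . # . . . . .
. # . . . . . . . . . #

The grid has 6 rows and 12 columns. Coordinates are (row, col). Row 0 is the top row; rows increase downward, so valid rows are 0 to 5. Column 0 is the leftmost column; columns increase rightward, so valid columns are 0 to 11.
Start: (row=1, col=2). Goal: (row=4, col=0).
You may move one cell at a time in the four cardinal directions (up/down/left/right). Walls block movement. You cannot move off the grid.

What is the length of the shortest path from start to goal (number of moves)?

Answer: Shortest path length: 7

Derivation:
BFS from (row=1, col=2) until reaching (row=4, col=0):
  Distance 0: (row=1, col=2)
  Distance 1: (row=0, col=2), (row=1, col=3)
  Distance 2: (row=1, col=4), (row=2, col=3)
  Distance 3: (row=0, col=4), (row=1, col=5), (row=2, col=4), (row=3, col=3)
  Distance 4: (row=0, col=5), (row=1, col=6), (row=3, col=2), (row=3, col=4), (row=4, col=3)
  Distance 5: (row=1, col=7), (row=2, col=6), (row=3, col=1), (row=5, col=3)
  Distance 6: (row=0, col=7), (row=1, col=8), (row=2, col=1), (row=2, col=7), (row=3, col=0), (row=4, col=1), (row=5, col=2), (row=5, col=4)
  Distance 7: (row=1, col=9), (row=2, col=8), (row=3, col=7), (row=4, col=0), (row=5, col=5)  <- goal reached here
One shortest path (7 moves): (row=1, col=2) -> (row=1, col=3) -> (row=2, col=3) -> (row=3, col=3) -> (row=3, col=2) -> (row=3, col=1) -> (row=3, col=0) -> (row=4, col=0)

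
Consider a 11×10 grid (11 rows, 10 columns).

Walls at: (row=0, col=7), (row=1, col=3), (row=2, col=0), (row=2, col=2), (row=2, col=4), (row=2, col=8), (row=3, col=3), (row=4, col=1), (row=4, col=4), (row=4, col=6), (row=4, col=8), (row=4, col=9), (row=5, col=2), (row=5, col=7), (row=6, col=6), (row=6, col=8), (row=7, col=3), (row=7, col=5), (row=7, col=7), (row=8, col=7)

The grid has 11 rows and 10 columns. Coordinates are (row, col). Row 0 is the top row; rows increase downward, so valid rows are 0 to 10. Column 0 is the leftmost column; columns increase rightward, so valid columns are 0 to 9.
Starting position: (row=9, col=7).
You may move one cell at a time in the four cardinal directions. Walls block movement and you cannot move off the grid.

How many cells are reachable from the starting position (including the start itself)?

Answer: Reachable cells: 88

Derivation:
BFS flood-fill from (row=9, col=7):
  Distance 0: (row=9, col=7)
  Distance 1: (row=9, col=6), (row=9, col=8), (row=10, col=7)
  Distance 2: (row=8, col=6), (row=8, col=8), (row=9, col=5), (row=9, col=9), (row=10, col=6), (row=10, col=8)
  Distance 3: (row=7, col=6), (row=7, col=8), (row=8, col=5), (row=8, col=9), (row=9, col=4), (row=10, col=5), (row=10, col=9)
  Distance 4: (row=7, col=9), (row=8, col=4), (row=9, col=3), (row=10, col=4)
  Distance 5: (row=6, col=9), (row=7, col=4), (row=8, col=3), (row=9, col=2), (row=10, col=3)
  Distance 6: (row=5, col=9), (row=6, col=4), (row=8, col=2), (row=9, col=1), (row=10, col=2)
  Distance 7: (row=5, col=4), (row=5, col=8), (row=6, col=3), (row=6, col=5), (row=7, col=2), (row=8, col=1), (row=9, col=0), (row=10, col=1)
  Distance 8: (row=5, col=3), (row=5, col=5), (row=6, col=2), (row=7, col=1), (row=8, col=0), (row=10, col=0)
  Distance 9: (row=4, col=3), (row=4, col=5), (row=5, col=6), (row=6, col=1), (row=7, col=0)
  Distance 10: (row=3, col=5), (row=4, col=2), (row=5, col=1), (row=6, col=0)
  Distance 11: (row=2, col=5), (row=3, col=2), (row=3, col=4), (row=3, col=6), (row=5, col=0)
  Distance 12: (row=1, col=5), (row=2, col=6), (row=3, col=1), (row=3, col=7), (row=4, col=0)
  Distance 13: (row=0, col=5), (row=1, col=4), (row=1, col=6), (row=2, col=1), (row=2, col=7), (row=3, col=0), (row=3, col=8), (row=4, col=7)
  Distance 14: (row=0, col=4), (row=0, col=6), (row=1, col=1), (row=1, col=7), (row=3, col=9)
  Distance 15: (row=0, col=1), (row=0, col=3), (row=1, col=0), (row=1, col=2), (row=1, col=8), (row=2, col=9)
  Distance 16: (row=0, col=0), (row=0, col=2), (row=0, col=8), (row=1, col=9)
  Distance 17: (row=0, col=9)
Total reachable: 88 (grid has 90 open cells total)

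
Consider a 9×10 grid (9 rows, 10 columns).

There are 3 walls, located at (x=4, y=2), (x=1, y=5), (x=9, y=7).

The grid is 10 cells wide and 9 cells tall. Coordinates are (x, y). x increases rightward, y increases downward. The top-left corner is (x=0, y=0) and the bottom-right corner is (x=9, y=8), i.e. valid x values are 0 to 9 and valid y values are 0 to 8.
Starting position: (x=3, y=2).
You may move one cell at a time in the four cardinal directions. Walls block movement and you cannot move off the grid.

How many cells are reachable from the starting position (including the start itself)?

Answer: Reachable cells: 87

Derivation:
BFS flood-fill from (x=3, y=2):
  Distance 0: (x=3, y=2)
  Distance 1: (x=3, y=1), (x=2, y=2), (x=3, y=3)
  Distance 2: (x=3, y=0), (x=2, y=1), (x=4, y=1), (x=1, y=2), (x=2, y=3), (x=4, y=3), (x=3, y=4)
  Distance 3: (x=2, y=0), (x=4, y=0), (x=1, y=1), (x=5, y=1), (x=0, y=2), (x=1, y=3), (x=5, y=3), (x=2, y=4), (x=4, y=4), (x=3, y=5)
  Distance 4: (x=1, y=0), (x=5, y=0), (x=0, y=1), (x=6, y=1), (x=5, y=2), (x=0, y=3), (x=6, y=3), (x=1, y=4), (x=5, y=4), (x=2, y=5), (x=4, y=5), (x=3, y=6)
  Distance 5: (x=0, y=0), (x=6, y=0), (x=7, y=1), (x=6, y=2), (x=7, y=3), (x=0, y=4), (x=6, y=4), (x=5, y=5), (x=2, y=6), (x=4, y=6), (x=3, y=7)
  Distance 6: (x=7, y=0), (x=8, y=1), (x=7, y=2), (x=8, y=3), (x=7, y=4), (x=0, y=5), (x=6, y=5), (x=1, y=6), (x=5, y=6), (x=2, y=7), (x=4, y=7), (x=3, y=8)
  Distance 7: (x=8, y=0), (x=9, y=1), (x=8, y=2), (x=9, y=3), (x=8, y=4), (x=7, y=5), (x=0, y=6), (x=6, y=6), (x=1, y=7), (x=5, y=7), (x=2, y=8), (x=4, y=8)
  Distance 8: (x=9, y=0), (x=9, y=2), (x=9, y=4), (x=8, y=5), (x=7, y=6), (x=0, y=7), (x=6, y=7), (x=1, y=8), (x=5, y=8)
  Distance 9: (x=9, y=5), (x=8, y=6), (x=7, y=7), (x=0, y=8), (x=6, y=8)
  Distance 10: (x=9, y=6), (x=8, y=7), (x=7, y=8)
  Distance 11: (x=8, y=8)
  Distance 12: (x=9, y=8)
Total reachable: 87 (grid has 87 open cells total)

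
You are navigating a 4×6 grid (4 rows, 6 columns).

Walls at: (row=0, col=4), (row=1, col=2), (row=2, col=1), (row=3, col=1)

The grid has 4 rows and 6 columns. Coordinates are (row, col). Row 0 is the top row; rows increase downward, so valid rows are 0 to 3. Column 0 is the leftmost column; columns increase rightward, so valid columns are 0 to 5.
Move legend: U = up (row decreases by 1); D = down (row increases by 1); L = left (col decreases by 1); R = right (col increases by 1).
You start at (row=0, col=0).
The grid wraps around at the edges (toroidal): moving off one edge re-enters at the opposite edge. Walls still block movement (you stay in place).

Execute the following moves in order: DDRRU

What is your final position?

Start: (row=0, col=0)
  D (down): (row=0, col=0) -> (row=1, col=0)
  D (down): (row=1, col=0) -> (row=2, col=0)
  R (right): blocked, stay at (row=2, col=0)
  R (right): blocked, stay at (row=2, col=0)
  U (up): (row=2, col=0) -> (row=1, col=0)
Final: (row=1, col=0)

Answer: Final position: (row=1, col=0)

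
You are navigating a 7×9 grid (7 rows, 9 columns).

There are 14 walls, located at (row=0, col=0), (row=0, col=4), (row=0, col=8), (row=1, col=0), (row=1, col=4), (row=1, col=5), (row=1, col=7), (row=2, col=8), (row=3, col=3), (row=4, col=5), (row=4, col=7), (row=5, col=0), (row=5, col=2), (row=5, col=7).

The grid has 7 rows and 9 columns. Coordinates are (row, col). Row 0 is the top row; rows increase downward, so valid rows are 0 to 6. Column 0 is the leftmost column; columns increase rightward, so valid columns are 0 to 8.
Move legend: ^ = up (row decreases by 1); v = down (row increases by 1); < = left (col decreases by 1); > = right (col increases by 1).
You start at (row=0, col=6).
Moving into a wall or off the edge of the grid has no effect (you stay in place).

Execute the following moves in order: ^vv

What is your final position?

Start: (row=0, col=6)
  ^ (up): blocked, stay at (row=0, col=6)
  v (down): (row=0, col=6) -> (row=1, col=6)
  v (down): (row=1, col=6) -> (row=2, col=6)
Final: (row=2, col=6)

Answer: Final position: (row=2, col=6)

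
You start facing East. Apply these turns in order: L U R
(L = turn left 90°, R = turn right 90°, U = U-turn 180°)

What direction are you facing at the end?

Start: East
  L (left (90° counter-clockwise)) -> North
  U (U-turn (180°)) -> South
  R (right (90° clockwise)) -> West
Final: West

Answer: Final heading: West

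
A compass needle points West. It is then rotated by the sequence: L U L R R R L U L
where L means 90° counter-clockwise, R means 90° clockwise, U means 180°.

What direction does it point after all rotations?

Start: West
  L (left (90° counter-clockwise)) -> South
  U (U-turn (180°)) -> North
  L (left (90° counter-clockwise)) -> West
  R (right (90° clockwise)) -> North
  R (right (90° clockwise)) -> East
  R (right (90° clockwise)) -> South
  L (left (90° counter-clockwise)) -> East
  U (U-turn (180°)) -> West
  L (left (90° counter-clockwise)) -> South
Final: South

Answer: Final heading: South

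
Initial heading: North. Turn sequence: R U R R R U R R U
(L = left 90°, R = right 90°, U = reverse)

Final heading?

Answer: Final heading: North

Derivation:
Start: North
  R (right (90° clockwise)) -> East
  U (U-turn (180°)) -> West
  R (right (90° clockwise)) -> North
  R (right (90° clockwise)) -> East
  R (right (90° clockwise)) -> South
  U (U-turn (180°)) -> North
  R (right (90° clockwise)) -> East
  R (right (90° clockwise)) -> South
  U (U-turn (180°)) -> North
Final: North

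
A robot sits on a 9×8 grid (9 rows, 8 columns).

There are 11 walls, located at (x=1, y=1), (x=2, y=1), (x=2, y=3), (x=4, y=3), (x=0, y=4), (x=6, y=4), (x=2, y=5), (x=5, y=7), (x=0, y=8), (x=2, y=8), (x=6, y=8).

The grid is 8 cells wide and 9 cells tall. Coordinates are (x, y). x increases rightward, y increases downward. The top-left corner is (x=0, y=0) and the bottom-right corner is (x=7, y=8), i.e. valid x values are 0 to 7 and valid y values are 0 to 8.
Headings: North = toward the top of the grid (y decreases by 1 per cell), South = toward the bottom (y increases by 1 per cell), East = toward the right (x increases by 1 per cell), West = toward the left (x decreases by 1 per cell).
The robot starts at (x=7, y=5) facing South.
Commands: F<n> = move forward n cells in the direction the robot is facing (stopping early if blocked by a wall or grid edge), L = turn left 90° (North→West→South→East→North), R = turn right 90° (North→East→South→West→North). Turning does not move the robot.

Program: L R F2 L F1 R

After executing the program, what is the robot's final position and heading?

Start: (x=7, y=5), facing South
  L: turn left, now facing East
  R: turn right, now facing South
  F2: move forward 2, now at (x=7, y=7)
  L: turn left, now facing East
  F1: move forward 0/1 (blocked), now at (x=7, y=7)
  R: turn right, now facing South
Final: (x=7, y=7), facing South

Answer: Final position: (x=7, y=7), facing South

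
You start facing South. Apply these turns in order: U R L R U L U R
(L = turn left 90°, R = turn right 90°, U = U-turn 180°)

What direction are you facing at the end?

Start: South
  U (U-turn (180°)) -> North
  R (right (90° clockwise)) -> East
  L (left (90° counter-clockwise)) -> North
  R (right (90° clockwise)) -> East
  U (U-turn (180°)) -> West
  L (left (90° counter-clockwise)) -> South
  U (U-turn (180°)) -> North
  R (right (90° clockwise)) -> East
Final: East

Answer: Final heading: East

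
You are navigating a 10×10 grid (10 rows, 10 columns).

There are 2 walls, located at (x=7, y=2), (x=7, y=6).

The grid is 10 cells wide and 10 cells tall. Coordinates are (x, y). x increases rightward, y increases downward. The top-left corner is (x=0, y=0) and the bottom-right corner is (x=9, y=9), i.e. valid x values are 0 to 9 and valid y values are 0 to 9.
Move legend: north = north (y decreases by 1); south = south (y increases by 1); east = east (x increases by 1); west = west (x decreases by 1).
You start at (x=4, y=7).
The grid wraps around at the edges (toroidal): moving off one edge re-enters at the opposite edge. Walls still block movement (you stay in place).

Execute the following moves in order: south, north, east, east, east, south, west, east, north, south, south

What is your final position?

Start: (x=4, y=7)
  south (south): (x=4, y=7) -> (x=4, y=8)
  north (north): (x=4, y=8) -> (x=4, y=7)
  east (east): (x=4, y=7) -> (x=5, y=7)
  east (east): (x=5, y=7) -> (x=6, y=7)
  east (east): (x=6, y=7) -> (x=7, y=7)
  south (south): (x=7, y=7) -> (x=7, y=8)
  west (west): (x=7, y=8) -> (x=6, y=8)
  east (east): (x=6, y=8) -> (x=7, y=8)
  north (north): (x=7, y=8) -> (x=7, y=7)
  south (south): (x=7, y=7) -> (x=7, y=8)
  south (south): (x=7, y=8) -> (x=7, y=9)
Final: (x=7, y=9)

Answer: Final position: (x=7, y=9)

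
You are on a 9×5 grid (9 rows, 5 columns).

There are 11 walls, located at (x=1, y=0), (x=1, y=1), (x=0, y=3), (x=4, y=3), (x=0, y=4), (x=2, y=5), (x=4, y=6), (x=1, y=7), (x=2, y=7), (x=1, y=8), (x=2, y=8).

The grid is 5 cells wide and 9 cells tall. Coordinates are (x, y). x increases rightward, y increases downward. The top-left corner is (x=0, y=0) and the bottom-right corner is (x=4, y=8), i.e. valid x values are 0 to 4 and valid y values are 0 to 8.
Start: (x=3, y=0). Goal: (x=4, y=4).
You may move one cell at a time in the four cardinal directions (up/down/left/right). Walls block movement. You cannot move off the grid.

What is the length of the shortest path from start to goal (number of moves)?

Answer: Shortest path length: 5

Derivation:
BFS from (x=3, y=0) until reaching (x=4, y=4):
  Distance 0: (x=3, y=0)
  Distance 1: (x=2, y=0), (x=4, y=0), (x=3, y=1)
  Distance 2: (x=2, y=1), (x=4, y=1), (x=3, y=2)
  Distance 3: (x=2, y=2), (x=4, y=2), (x=3, y=3)
  Distance 4: (x=1, y=2), (x=2, y=3), (x=3, y=4)
  Distance 5: (x=0, y=2), (x=1, y=3), (x=2, y=4), (x=4, y=4), (x=3, y=5)  <- goal reached here
One shortest path (5 moves): (x=3, y=0) -> (x=3, y=1) -> (x=3, y=2) -> (x=3, y=3) -> (x=3, y=4) -> (x=4, y=4)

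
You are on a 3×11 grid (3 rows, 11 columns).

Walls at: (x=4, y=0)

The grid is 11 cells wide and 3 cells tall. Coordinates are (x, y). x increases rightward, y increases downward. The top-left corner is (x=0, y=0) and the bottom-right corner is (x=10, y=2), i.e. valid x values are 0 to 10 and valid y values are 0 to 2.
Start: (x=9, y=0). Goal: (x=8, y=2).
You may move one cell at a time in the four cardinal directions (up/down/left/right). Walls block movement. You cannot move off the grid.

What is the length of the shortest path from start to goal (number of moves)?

BFS from (x=9, y=0) until reaching (x=8, y=2):
  Distance 0: (x=9, y=0)
  Distance 1: (x=8, y=0), (x=10, y=0), (x=9, y=1)
  Distance 2: (x=7, y=0), (x=8, y=1), (x=10, y=1), (x=9, y=2)
  Distance 3: (x=6, y=0), (x=7, y=1), (x=8, y=2), (x=10, y=2)  <- goal reached here
One shortest path (3 moves): (x=9, y=0) -> (x=8, y=0) -> (x=8, y=1) -> (x=8, y=2)

Answer: Shortest path length: 3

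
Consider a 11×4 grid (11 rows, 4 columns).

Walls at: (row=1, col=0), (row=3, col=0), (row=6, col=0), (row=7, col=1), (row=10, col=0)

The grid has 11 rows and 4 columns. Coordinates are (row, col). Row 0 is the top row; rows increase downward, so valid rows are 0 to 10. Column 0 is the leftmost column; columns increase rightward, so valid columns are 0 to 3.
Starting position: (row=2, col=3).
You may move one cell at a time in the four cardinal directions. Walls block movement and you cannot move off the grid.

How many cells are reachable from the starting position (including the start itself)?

Answer: Reachable cells: 39

Derivation:
BFS flood-fill from (row=2, col=3):
  Distance 0: (row=2, col=3)
  Distance 1: (row=1, col=3), (row=2, col=2), (row=3, col=3)
  Distance 2: (row=0, col=3), (row=1, col=2), (row=2, col=1), (row=3, col=2), (row=4, col=3)
  Distance 3: (row=0, col=2), (row=1, col=1), (row=2, col=0), (row=3, col=1), (row=4, col=2), (row=5, col=3)
  Distance 4: (row=0, col=1), (row=4, col=1), (row=5, col=2), (row=6, col=3)
  Distance 5: (row=0, col=0), (row=4, col=0), (row=5, col=1), (row=6, col=2), (row=7, col=3)
  Distance 6: (row=5, col=0), (row=6, col=1), (row=7, col=2), (row=8, col=3)
  Distance 7: (row=8, col=2), (row=9, col=3)
  Distance 8: (row=8, col=1), (row=9, col=2), (row=10, col=3)
  Distance 9: (row=8, col=0), (row=9, col=1), (row=10, col=2)
  Distance 10: (row=7, col=0), (row=9, col=0), (row=10, col=1)
Total reachable: 39 (grid has 39 open cells total)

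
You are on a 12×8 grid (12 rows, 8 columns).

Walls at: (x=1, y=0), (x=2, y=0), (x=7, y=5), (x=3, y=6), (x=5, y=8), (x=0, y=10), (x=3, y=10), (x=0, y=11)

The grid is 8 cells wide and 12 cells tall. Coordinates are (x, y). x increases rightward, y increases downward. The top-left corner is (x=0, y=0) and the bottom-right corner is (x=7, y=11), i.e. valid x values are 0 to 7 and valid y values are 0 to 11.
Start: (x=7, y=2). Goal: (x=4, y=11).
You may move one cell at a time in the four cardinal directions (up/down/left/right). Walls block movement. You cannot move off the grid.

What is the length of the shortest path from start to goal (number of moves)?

BFS from (x=7, y=2) until reaching (x=4, y=11):
  Distance 0: (x=7, y=2)
  Distance 1: (x=7, y=1), (x=6, y=2), (x=7, y=3)
  Distance 2: (x=7, y=0), (x=6, y=1), (x=5, y=2), (x=6, y=3), (x=7, y=4)
  Distance 3: (x=6, y=0), (x=5, y=1), (x=4, y=2), (x=5, y=3), (x=6, y=4)
  Distance 4: (x=5, y=0), (x=4, y=1), (x=3, y=2), (x=4, y=3), (x=5, y=4), (x=6, y=5)
  Distance 5: (x=4, y=0), (x=3, y=1), (x=2, y=2), (x=3, y=3), (x=4, y=4), (x=5, y=5), (x=6, y=6)
  Distance 6: (x=3, y=0), (x=2, y=1), (x=1, y=2), (x=2, y=3), (x=3, y=4), (x=4, y=5), (x=5, y=6), (x=7, y=6), (x=6, y=7)
  Distance 7: (x=1, y=1), (x=0, y=2), (x=1, y=3), (x=2, y=4), (x=3, y=5), (x=4, y=6), (x=5, y=7), (x=7, y=7), (x=6, y=8)
  Distance 8: (x=0, y=1), (x=0, y=3), (x=1, y=4), (x=2, y=5), (x=4, y=7), (x=7, y=8), (x=6, y=9)
  Distance 9: (x=0, y=0), (x=0, y=4), (x=1, y=5), (x=2, y=6), (x=3, y=7), (x=4, y=8), (x=5, y=9), (x=7, y=9), (x=6, y=10)
  Distance 10: (x=0, y=5), (x=1, y=6), (x=2, y=7), (x=3, y=8), (x=4, y=9), (x=5, y=10), (x=7, y=10), (x=6, y=11)
  Distance 11: (x=0, y=6), (x=1, y=7), (x=2, y=8), (x=3, y=9), (x=4, y=10), (x=5, y=11), (x=7, y=11)
  Distance 12: (x=0, y=7), (x=1, y=8), (x=2, y=9), (x=4, y=11)  <- goal reached here
One shortest path (12 moves): (x=7, y=2) -> (x=6, y=2) -> (x=5, y=2) -> (x=4, y=2) -> (x=4, y=3) -> (x=4, y=4) -> (x=4, y=5) -> (x=4, y=6) -> (x=4, y=7) -> (x=4, y=8) -> (x=4, y=9) -> (x=4, y=10) -> (x=4, y=11)

Answer: Shortest path length: 12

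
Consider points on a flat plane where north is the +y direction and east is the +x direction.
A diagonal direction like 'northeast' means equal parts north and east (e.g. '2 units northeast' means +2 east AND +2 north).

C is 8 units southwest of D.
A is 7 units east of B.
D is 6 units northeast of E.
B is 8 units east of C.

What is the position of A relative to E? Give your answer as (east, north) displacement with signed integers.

Answer: A is at (east=13, north=-2) relative to E.

Derivation:
Place E at the origin (east=0, north=0).
  D is 6 units northeast of E: delta (east=+6, north=+6); D at (east=6, north=6).
  C is 8 units southwest of D: delta (east=-8, north=-8); C at (east=-2, north=-2).
  B is 8 units east of C: delta (east=+8, north=+0); B at (east=6, north=-2).
  A is 7 units east of B: delta (east=+7, north=+0); A at (east=13, north=-2).
Therefore A relative to E: (east=13, north=-2).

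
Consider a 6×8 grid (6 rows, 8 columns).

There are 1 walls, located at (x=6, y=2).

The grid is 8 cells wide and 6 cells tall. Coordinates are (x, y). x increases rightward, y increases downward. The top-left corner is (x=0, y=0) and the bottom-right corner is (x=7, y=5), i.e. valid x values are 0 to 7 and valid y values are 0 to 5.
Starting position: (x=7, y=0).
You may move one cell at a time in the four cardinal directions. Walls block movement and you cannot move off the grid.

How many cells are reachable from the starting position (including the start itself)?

BFS flood-fill from (x=7, y=0):
  Distance 0: (x=7, y=0)
  Distance 1: (x=6, y=0), (x=7, y=1)
  Distance 2: (x=5, y=0), (x=6, y=1), (x=7, y=2)
  Distance 3: (x=4, y=0), (x=5, y=1), (x=7, y=3)
  Distance 4: (x=3, y=0), (x=4, y=1), (x=5, y=2), (x=6, y=3), (x=7, y=4)
  Distance 5: (x=2, y=0), (x=3, y=1), (x=4, y=2), (x=5, y=3), (x=6, y=4), (x=7, y=5)
  Distance 6: (x=1, y=0), (x=2, y=1), (x=3, y=2), (x=4, y=3), (x=5, y=4), (x=6, y=5)
  Distance 7: (x=0, y=0), (x=1, y=1), (x=2, y=2), (x=3, y=3), (x=4, y=4), (x=5, y=5)
  Distance 8: (x=0, y=1), (x=1, y=2), (x=2, y=3), (x=3, y=4), (x=4, y=5)
  Distance 9: (x=0, y=2), (x=1, y=3), (x=2, y=4), (x=3, y=5)
  Distance 10: (x=0, y=3), (x=1, y=4), (x=2, y=5)
  Distance 11: (x=0, y=4), (x=1, y=5)
  Distance 12: (x=0, y=5)
Total reachable: 47 (grid has 47 open cells total)

Answer: Reachable cells: 47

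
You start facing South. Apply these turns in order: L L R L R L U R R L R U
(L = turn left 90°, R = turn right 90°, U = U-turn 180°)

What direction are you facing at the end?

Start: South
  L (left (90° counter-clockwise)) -> East
  L (left (90° counter-clockwise)) -> North
  R (right (90° clockwise)) -> East
  L (left (90° counter-clockwise)) -> North
  R (right (90° clockwise)) -> East
  L (left (90° counter-clockwise)) -> North
  U (U-turn (180°)) -> South
  R (right (90° clockwise)) -> West
  R (right (90° clockwise)) -> North
  L (left (90° counter-clockwise)) -> West
  R (right (90° clockwise)) -> North
  U (U-turn (180°)) -> South
Final: South

Answer: Final heading: South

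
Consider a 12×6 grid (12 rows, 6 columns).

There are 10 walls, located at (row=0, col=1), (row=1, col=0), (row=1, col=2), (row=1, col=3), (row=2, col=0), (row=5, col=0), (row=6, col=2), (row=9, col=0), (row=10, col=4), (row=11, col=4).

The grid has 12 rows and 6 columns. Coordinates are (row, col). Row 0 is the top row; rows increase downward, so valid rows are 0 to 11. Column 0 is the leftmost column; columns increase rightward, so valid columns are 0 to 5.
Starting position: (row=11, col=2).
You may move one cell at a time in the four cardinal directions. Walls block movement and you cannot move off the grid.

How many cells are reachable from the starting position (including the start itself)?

BFS flood-fill from (row=11, col=2):
  Distance 0: (row=11, col=2)
  Distance 1: (row=10, col=2), (row=11, col=1), (row=11, col=3)
  Distance 2: (row=9, col=2), (row=10, col=1), (row=10, col=3), (row=11, col=0)
  Distance 3: (row=8, col=2), (row=9, col=1), (row=9, col=3), (row=10, col=0)
  Distance 4: (row=7, col=2), (row=8, col=1), (row=8, col=3), (row=9, col=4)
  Distance 5: (row=7, col=1), (row=7, col=3), (row=8, col=0), (row=8, col=4), (row=9, col=5)
  Distance 6: (row=6, col=1), (row=6, col=3), (row=7, col=0), (row=7, col=4), (row=8, col=5), (row=10, col=5)
  Distance 7: (row=5, col=1), (row=5, col=3), (row=6, col=0), (row=6, col=4), (row=7, col=5), (row=11, col=5)
  Distance 8: (row=4, col=1), (row=4, col=3), (row=5, col=2), (row=5, col=4), (row=6, col=5)
  Distance 9: (row=3, col=1), (row=3, col=3), (row=4, col=0), (row=4, col=2), (row=4, col=4), (row=5, col=5)
  Distance 10: (row=2, col=1), (row=2, col=3), (row=3, col=0), (row=3, col=2), (row=3, col=4), (row=4, col=5)
  Distance 11: (row=1, col=1), (row=2, col=2), (row=2, col=4), (row=3, col=5)
  Distance 12: (row=1, col=4), (row=2, col=5)
  Distance 13: (row=0, col=4), (row=1, col=5)
  Distance 14: (row=0, col=3), (row=0, col=5)
  Distance 15: (row=0, col=2)
Total reachable: 61 (grid has 62 open cells total)

Answer: Reachable cells: 61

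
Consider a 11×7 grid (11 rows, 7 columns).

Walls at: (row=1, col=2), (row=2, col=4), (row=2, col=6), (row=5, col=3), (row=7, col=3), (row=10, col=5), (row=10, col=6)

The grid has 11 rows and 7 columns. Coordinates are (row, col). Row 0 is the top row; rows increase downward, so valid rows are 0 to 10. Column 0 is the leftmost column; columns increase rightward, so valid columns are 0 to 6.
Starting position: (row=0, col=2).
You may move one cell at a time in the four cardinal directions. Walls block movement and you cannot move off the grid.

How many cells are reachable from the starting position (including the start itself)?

BFS flood-fill from (row=0, col=2):
  Distance 0: (row=0, col=2)
  Distance 1: (row=0, col=1), (row=0, col=3)
  Distance 2: (row=0, col=0), (row=0, col=4), (row=1, col=1), (row=1, col=3)
  Distance 3: (row=0, col=5), (row=1, col=0), (row=1, col=4), (row=2, col=1), (row=2, col=3)
  Distance 4: (row=0, col=6), (row=1, col=5), (row=2, col=0), (row=2, col=2), (row=3, col=1), (row=3, col=3)
  Distance 5: (row=1, col=6), (row=2, col=5), (row=3, col=0), (row=3, col=2), (row=3, col=4), (row=4, col=1), (row=4, col=3)
  Distance 6: (row=3, col=5), (row=4, col=0), (row=4, col=2), (row=4, col=4), (row=5, col=1)
  Distance 7: (row=3, col=6), (row=4, col=5), (row=5, col=0), (row=5, col=2), (row=5, col=4), (row=6, col=1)
  Distance 8: (row=4, col=6), (row=5, col=5), (row=6, col=0), (row=6, col=2), (row=6, col=4), (row=7, col=1)
  Distance 9: (row=5, col=6), (row=6, col=3), (row=6, col=5), (row=7, col=0), (row=7, col=2), (row=7, col=4), (row=8, col=1)
  Distance 10: (row=6, col=6), (row=7, col=5), (row=8, col=0), (row=8, col=2), (row=8, col=4), (row=9, col=1)
  Distance 11: (row=7, col=6), (row=8, col=3), (row=8, col=5), (row=9, col=0), (row=9, col=2), (row=9, col=4), (row=10, col=1)
  Distance 12: (row=8, col=6), (row=9, col=3), (row=9, col=5), (row=10, col=0), (row=10, col=2), (row=10, col=4)
  Distance 13: (row=9, col=6), (row=10, col=3)
Total reachable: 70 (grid has 70 open cells total)

Answer: Reachable cells: 70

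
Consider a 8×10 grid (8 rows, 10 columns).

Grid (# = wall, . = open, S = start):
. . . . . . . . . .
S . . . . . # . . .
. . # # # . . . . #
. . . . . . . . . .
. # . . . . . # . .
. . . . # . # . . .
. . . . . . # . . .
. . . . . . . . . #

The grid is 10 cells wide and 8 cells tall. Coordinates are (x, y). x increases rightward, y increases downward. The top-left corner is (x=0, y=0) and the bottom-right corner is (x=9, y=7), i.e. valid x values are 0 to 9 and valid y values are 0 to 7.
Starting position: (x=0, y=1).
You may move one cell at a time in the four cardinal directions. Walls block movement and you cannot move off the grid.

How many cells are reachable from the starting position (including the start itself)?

Answer: Reachable cells: 69

Derivation:
BFS flood-fill from (x=0, y=1):
  Distance 0: (x=0, y=1)
  Distance 1: (x=0, y=0), (x=1, y=1), (x=0, y=2)
  Distance 2: (x=1, y=0), (x=2, y=1), (x=1, y=2), (x=0, y=3)
  Distance 3: (x=2, y=0), (x=3, y=1), (x=1, y=3), (x=0, y=4)
  Distance 4: (x=3, y=0), (x=4, y=1), (x=2, y=3), (x=0, y=5)
  Distance 5: (x=4, y=0), (x=5, y=1), (x=3, y=3), (x=2, y=4), (x=1, y=5), (x=0, y=6)
  Distance 6: (x=5, y=0), (x=5, y=2), (x=4, y=3), (x=3, y=4), (x=2, y=5), (x=1, y=6), (x=0, y=7)
  Distance 7: (x=6, y=0), (x=6, y=2), (x=5, y=3), (x=4, y=4), (x=3, y=5), (x=2, y=6), (x=1, y=7)
  Distance 8: (x=7, y=0), (x=7, y=2), (x=6, y=3), (x=5, y=4), (x=3, y=6), (x=2, y=7)
  Distance 9: (x=8, y=0), (x=7, y=1), (x=8, y=2), (x=7, y=3), (x=6, y=4), (x=5, y=5), (x=4, y=6), (x=3, y=7)
  Distance 10: (x=9, y=0), (x=8, y=1), (x=8, y=3), (x=5, y=6), (x=4, y=7)
  Distance 11: (x=9, y=1), (x=9, y=3), (x=8, y=4), (x=5, y=7)
  Distance 12: (x=9, y=4), (x=8, y=5), (x=6, y=7)
  Distance 13: (x=7, y=5), (x=9, y=5), (x=8, y=6), (x=7, y=7)
  Distance 14: (x=7, y=6), (x=9, y=6), (x=8, y=7)
Total reachable: 69 (grid has 69 open cells total)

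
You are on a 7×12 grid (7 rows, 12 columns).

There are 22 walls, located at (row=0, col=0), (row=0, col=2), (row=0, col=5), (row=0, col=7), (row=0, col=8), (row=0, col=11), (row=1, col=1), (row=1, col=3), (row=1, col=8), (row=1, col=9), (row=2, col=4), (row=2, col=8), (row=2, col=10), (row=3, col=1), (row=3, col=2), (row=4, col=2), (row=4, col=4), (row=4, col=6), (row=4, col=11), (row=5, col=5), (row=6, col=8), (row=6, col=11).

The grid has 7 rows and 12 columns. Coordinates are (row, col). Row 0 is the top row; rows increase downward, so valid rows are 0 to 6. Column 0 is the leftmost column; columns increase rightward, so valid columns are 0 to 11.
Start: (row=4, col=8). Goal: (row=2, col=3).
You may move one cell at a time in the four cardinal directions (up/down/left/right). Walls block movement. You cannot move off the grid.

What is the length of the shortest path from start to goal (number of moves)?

Answer: Shortest path length: 7

Derivation:
BFS from (row=4, col=8) until reaching (row=2, col=3):
  Distance 0: (row=4, col=8)
  Distance 1: (row=3, col=8), (row=4, col=7), (row=4, col=9), (row=5, col=8)
  Distance 2: (row=3, col=7), (row=3, col=9), (row=4, col=10), (row=5, col=7), (row=5, col=9)
  Distance 3: (row=2, col=7), (row=2, col=9), (row=3, col=6), (row=3, col=10), (row=5, col=6), (row=5, col=10), (row=6, col=7), (row=6, col=9)
  Distance 4: (row=1, col=7), (row=2, col=6), (row=3, col=5), (row=3, col=11), (row=5, col=11), (row=6, col=6), (row=6, col=10)
  Distance 5: (row=1, col=6), (row=2, col=5), (row=2, col=11), (row=3, col=4), (row=4, col=5), (row=6, col=5)
  Distance 6: (row=0, col=6), (row=1, col=5), (row=1, col=11), (row=3, col=3), (row=6, col=4)
  Distance 7: (row=1, col=4), (row=1, col=10), (row=2, col=3), (row=4, col=3), (row=5, col=4), (row=6, col=3)  <- goal reached here
One shortest path (7 moves): (row=4, col=8) -> (row=4, col=7) -> (row=3, col=7) -> (row=3, col=6) -> (row=3, col=5) -> (row=3, col=4) -> (row=3, col=3) -> (row=2, col=3)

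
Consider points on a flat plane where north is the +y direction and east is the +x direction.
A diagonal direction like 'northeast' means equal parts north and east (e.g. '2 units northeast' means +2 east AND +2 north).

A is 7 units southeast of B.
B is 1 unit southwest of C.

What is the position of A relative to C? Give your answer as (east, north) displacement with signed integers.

Place C at the origin (east=0, north=0).
  B is 1 unit southwest of C: delta (east=-1, north=-1); B at (east=-1, north=-1).
  A is 7 units southeast of B: delta (east=+7, north=-7); A at (east=6, north=-8).
Therefore A relative to C: (east=6, north=-8).

Answer: A is at (east=6, north=-8) relative to C.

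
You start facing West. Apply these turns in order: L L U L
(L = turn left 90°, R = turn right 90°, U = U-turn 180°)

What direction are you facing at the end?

Start: West
  L (left (90° counter-clockwise)) -> South
  L (left (90° counter-clockwise)) -> East
  U (U-turn (180°)) -> West
  L (left (90° counter-clockwise)) -> South
Final: South

Answer: Final heading: South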